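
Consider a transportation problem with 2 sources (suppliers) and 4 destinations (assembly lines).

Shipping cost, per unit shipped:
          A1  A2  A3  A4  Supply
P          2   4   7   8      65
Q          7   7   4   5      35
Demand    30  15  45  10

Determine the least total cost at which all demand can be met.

A cheapest plan:
  P→A1: 30 batches
  P→A2: 15 batches
  P→A3: 10 batches
  P→A4: 10 batches
  Q→A3: 35 batches
Total cost = 410.

410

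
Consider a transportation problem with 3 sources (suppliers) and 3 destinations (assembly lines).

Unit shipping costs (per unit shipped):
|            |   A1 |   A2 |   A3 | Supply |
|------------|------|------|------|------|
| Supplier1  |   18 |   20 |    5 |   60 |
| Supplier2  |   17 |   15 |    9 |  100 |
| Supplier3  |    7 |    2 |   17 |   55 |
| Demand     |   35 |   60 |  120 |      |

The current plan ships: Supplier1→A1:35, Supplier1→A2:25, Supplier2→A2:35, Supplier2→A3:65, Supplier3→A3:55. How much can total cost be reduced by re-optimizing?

1555

Current plan cost = 35·18 + 25·20 + 35·15 + 65·9 + 55·17 = 3175.
Optimal plan:
  Supplier1 to A3: 60 × 5 = 300
  Supplier2 to A1: 35 × 17 = 595
  Supplier2 to A2: 5 × 15 = 75
  Supplier2 to A3: 60 × 9 = 540
  Supplier3 to A2: 55 × 2 = 110
Optimal cost = 1620.
Saving = 3175 − 1620 = 1555.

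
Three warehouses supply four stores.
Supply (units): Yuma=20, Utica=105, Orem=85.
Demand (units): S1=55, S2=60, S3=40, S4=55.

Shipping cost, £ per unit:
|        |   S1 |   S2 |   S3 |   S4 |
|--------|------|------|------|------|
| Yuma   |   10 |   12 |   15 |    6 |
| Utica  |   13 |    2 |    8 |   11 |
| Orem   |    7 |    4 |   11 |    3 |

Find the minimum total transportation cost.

A cheapest plan:
  Yuma→S4: 20 × £6 = £120
  Utica→S1: 5 × £13 = £65
  Utica→S2: 60 × £2 = £120
  Utica→S3: 40 × £8 = £320
  Orem→S1: 50 × £7 = £350
  Orem→S4: 35 × £3 = £105
Total = 120 + 65 + 120 + 320 + 350 + 105 = £1080.

1080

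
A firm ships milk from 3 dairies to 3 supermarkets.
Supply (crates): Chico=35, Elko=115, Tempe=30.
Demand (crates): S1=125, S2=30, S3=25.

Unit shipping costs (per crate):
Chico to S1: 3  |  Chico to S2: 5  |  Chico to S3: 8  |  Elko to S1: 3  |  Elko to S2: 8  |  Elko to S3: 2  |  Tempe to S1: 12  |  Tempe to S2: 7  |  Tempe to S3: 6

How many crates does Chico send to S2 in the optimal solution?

Solving gives:
  Chico→S1: 35 × 3 = 105
  Elko→S1: 90 × 3 = 270
  Elko→S3: 25 × 2 = 50
  Tempe→S2: 30 × 7 = 210
Total cost = 635.
The route Chico→S2 is not used.

0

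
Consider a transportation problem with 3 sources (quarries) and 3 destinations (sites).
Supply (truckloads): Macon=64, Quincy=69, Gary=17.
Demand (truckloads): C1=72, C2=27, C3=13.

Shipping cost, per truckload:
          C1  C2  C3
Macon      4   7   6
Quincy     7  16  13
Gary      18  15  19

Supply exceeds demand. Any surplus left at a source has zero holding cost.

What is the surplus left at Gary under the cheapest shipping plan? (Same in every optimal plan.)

17

Minimum-cost shipments:
  Macon to C1: 24 truckloads
  Macon to C2: 27 truckloads
  Macon to C3: 13 truckloads
  Quincy to C1: 48 truckloads
Total cost = 699.
Gary ships 0 of its 17, leaving 17.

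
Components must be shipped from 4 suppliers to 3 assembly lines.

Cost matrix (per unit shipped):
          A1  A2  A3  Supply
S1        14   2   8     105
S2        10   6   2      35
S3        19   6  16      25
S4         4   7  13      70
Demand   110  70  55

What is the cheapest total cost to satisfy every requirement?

1310

Optimal allocation:
  S1–A1: 40 batches
  S1–A2: 45 batches
  S1–A3: 20 batches
  S2–A3: 35 batches
  S3–A2: 25 batches
  S4–A1: 70 batches
Total cost = 1310.
(Supply check: S1 ships 105; S2 ships 35; S3 ships 25; S4 ships 70.)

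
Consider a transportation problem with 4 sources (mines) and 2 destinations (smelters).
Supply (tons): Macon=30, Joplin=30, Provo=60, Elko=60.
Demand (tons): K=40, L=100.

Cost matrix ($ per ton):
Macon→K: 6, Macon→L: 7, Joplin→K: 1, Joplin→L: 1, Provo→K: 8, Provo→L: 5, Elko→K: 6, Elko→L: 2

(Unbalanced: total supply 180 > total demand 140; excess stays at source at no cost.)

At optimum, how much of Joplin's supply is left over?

0

Minimum-cost shipments:
  Macon→K: 10 × $6 = $60
  Joplin→K: 30 × $1 = $30
  Provo→L: 40 × $5 = $200
  Elko→L: 60 × $2 = $120
Total cost = $410.
Joplin ships 30 of its 30, leaving 0.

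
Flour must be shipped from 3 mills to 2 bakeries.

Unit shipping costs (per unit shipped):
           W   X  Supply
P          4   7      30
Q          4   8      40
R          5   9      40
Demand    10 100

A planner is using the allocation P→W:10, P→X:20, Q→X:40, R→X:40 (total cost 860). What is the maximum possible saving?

Current plan cost = 10·4 + 20·7 + 40·8 + 40·9 = 860.
Optimal plan:
  P to X: 30 sacks
  Q to W: 10 sacks
  Q to X: 30 sacks
  R to X: 40 sacks
Optimal cost = 850.
Saving = 860 − 850 = 10.

10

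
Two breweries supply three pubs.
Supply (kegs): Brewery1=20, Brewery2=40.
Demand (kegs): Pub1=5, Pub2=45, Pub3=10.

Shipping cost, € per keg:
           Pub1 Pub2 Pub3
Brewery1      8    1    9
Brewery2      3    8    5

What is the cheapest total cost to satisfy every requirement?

285

Optimal allocation:
  Brewery1->Pub2: 20 × €1 = €20
  Brewery2->Pub1: 5 × €3 = €15
  Brewery2->Pub2: 25 × €8 = €200
  Brewery2->Pub3: 10 × €5 = €50
Total = 20 + 15 + 200 + 50 = €285.
(Supply check: Brewery1 ships 20; Brewery2 ships 40.)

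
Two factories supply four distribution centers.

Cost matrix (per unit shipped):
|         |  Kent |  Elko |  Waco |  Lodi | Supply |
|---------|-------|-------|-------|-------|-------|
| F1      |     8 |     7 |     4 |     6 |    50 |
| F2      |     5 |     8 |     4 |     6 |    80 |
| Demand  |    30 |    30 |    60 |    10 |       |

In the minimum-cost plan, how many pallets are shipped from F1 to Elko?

The minimum-cost plan:
  F1→Elko: 30 pallets
  F1→Waco: 10 pallets
  F1→Lodi: 10 pallets
  F2→Kent: 30 pallets
  F2→Waco: 50 pallets
Total cost = 660.
So F1→Elko carries 30 pallets.

30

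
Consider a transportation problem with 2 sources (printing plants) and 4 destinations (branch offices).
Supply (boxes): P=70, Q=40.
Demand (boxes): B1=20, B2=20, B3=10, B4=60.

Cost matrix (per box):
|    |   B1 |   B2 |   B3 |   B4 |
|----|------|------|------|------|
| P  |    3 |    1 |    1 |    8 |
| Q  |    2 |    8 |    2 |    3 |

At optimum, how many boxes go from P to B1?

20

Solving gives:
  P->B1: 20 × 3 = 60
  P->B2: 20 × 1 = 20
  P->B3: 10 × 1 = 10
  P->B4: 20 × 8 = 160
  Q->B4: 40 × 3 = 120
Total cost = 370.
So P→B1 carries 20 boxes.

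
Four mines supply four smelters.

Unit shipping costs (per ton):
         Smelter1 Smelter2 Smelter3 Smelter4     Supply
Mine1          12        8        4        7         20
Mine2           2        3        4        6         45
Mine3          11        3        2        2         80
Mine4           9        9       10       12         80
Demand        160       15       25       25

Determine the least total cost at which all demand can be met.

A cheapest plan:
  Mine1 to Smelter1: 20 tons
  Mine2 to Smelter1: 45 tons
  Mine3 to Smelter1: 15 tons
  Mine3 to Smelter2: 15 tons
  Mine3 to Smelter3: 25 tons
  Mine3 to Smelter4: 25 tons
  Mine4 to Smelter1: 80 tons
Total cost = 1360.

1360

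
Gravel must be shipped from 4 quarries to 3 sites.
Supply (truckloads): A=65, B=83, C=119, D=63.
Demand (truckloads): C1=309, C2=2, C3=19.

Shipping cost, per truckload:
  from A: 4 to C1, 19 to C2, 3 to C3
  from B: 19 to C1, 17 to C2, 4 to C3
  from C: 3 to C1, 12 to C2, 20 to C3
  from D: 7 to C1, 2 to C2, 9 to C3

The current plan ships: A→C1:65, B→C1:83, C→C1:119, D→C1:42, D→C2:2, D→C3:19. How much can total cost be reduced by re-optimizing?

323

Current plan cost = 65·4 + 83·19 + 119·3 + 42·7 + 2·2 + 19·9 = 2663.
Optimal plan:
  A to C1: 65 × 4 = 260
  B to C1: 64 × 19 = 1216
  B to C3: 19 × 4 = 76
  C to C1: 119 × 3 = 357
  D to C1: 61 × 7 = 427
  D to C2: 2 × 2 = 4
Optimal cost = 2340.
Saving = 2663 − 2340 = 323.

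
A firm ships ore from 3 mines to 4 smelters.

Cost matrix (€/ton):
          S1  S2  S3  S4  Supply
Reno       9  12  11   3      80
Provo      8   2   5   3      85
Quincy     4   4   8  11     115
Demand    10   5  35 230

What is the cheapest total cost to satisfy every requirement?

1550

A cheapest plan:
  Reno→S4: 80 × €3 = €240
  Provo→S4: 85 × €3 = €255
  Quincy→S1: 10 × €4 = €40
  Quincy→S2: 5 × €4 = €20
  Quincy→S3: 35 × €8 = €280
  Quincy→S4: 65 × €11 = €715
Total = 240 + 255 + 40 + 20 + 280 + 715 = €1550.
(Supply check: Reno ships 80; Provo ships 85; Quincy ships 115.)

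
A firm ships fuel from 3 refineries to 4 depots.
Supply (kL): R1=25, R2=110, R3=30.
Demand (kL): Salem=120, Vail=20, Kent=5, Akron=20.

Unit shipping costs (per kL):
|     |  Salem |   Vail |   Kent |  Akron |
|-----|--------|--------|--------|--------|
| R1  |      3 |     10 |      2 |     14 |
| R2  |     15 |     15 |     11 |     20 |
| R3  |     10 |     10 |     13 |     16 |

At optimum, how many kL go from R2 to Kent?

Solving gives:
  R1->Salem: 25 × 3 = 75
  R2->Salem: 65 × 15 = 975
  R2->Vail: 20 × 15 = 300
  R2->Kent: 5 × 11 = 55
  R2->Akron: 20 × 20 = 400
  R3->Salem: 30 × 10 = 300
Total cost = 2105.
So R2→Kent carries 5 kL.

5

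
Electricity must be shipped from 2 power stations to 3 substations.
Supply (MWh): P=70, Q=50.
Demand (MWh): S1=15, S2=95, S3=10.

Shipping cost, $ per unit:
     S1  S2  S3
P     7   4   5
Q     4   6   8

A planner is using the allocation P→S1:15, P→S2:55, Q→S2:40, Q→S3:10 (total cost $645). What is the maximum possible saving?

85

Current plan cost = 15·7 + 55·4 + 40·6 + 10·8 = $645.
Optimal plan:
  P→S2: 60 × $4 = $240
  P→S3: 10 × $5 = $50
  Q→S1: 15 × $4 = $60
  Q→S2: 35 × $6 = $210
Optimal cost = $560.
Saving = 645 − 560 = $85.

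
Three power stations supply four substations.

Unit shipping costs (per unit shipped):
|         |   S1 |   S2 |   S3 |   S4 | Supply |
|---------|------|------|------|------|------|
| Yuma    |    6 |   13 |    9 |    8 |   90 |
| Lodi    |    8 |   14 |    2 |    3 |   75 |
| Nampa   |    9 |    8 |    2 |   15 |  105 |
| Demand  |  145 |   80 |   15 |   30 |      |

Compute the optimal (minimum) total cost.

One minimum-cost allocation:
  Yuma->S1: 90 × 6 = 540
  Lodi->S1: 45 × 8 = 360
  Lodi->S4: 30 × 3 = 90
  Nampa->S1: 10 × 9 = 90
  Nampa->S2: 80 × 8 = 640
  Nampa->S3: 15 × 2 = 30
Total = 540 + 360 + 90 + 90 + 640 + 30 = 1750.

1750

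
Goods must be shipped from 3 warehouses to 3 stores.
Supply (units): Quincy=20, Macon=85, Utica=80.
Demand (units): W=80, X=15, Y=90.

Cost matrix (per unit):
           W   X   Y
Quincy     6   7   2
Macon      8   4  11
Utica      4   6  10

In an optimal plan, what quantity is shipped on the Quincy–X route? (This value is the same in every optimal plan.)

0

Solving gives:
  Quincy–Y: 20 × 2 = 40
  Macon–X: 15 × 4 = 60
  Macon–Y: 70 × 11 = 770
  Utica–W: 80 × 4 = 320
Total cost = 1190.
The route Quincy→X is not used.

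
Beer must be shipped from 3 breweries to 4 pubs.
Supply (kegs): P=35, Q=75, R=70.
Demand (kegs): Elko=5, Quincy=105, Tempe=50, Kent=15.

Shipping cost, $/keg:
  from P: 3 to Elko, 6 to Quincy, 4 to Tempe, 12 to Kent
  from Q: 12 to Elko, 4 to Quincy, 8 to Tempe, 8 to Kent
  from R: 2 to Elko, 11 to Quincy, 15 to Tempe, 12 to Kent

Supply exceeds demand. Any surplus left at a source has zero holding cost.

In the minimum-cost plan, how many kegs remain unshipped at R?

5

An optimal plan:
  P to Tempe: 35 kegs
  Q to Quincy: 75 kegs
  R to Elko: 5 kegs
  R to Quincy: 30 kegs
  R to Tempe: 15 kegs
  R to Kent: 15 kegs
Total cost = $1185.
R ships 65 of its 70, leaving 5.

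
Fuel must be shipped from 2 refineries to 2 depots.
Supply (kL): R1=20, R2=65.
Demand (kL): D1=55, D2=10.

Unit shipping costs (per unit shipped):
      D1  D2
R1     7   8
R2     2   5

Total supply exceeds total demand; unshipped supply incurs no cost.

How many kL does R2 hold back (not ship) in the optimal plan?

Minimum-cost shipments:
  R2 to D1: 55 × 2 = 110
  R2 to D2: 10 × 5 = 50
Total cost = 160.
R2 ships 65 of its 65, leaving 0.

0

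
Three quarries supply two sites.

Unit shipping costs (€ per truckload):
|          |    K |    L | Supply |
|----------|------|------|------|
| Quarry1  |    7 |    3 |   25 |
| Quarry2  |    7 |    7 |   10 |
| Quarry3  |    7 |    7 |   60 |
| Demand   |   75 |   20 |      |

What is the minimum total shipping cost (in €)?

585

One minimum-cost allocation:
  Quarry1–K: 5 × €7 = €35
  Quarry1–L: 20 × €3 = €60
  Quarry2–K: 10 × €7 = €70
  Quarry3–K: 60 × €7 = €420
Total = 35 + 60 + 70 + 420 = €585.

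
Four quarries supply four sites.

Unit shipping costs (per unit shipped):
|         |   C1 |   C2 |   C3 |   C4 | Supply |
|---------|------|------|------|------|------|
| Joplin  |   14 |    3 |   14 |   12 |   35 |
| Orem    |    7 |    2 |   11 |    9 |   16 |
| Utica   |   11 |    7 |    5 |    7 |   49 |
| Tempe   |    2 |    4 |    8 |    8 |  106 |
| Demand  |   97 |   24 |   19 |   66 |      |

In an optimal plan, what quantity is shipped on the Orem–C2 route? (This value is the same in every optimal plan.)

0

Solving gives:
  Joplin to C2: 24 truckloads
  Joplin to C4: 11 truckloads
  Orem to C4: 16 truckloads
  Utica to C3: 19 truckloads
  Utica to C4: 30 truckloads
  Tempe to C1: 97 truckloads
  Tempe to C4: 9 truckloads
Total cost = 919.
The route Orem→C2 is not used.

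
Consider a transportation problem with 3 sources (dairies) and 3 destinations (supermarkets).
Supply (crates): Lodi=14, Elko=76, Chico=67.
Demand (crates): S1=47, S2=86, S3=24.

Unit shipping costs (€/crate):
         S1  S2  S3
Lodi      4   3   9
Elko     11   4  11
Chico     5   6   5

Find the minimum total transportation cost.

685

A cheapest plan:
  Lodi to S1: 4 × €4 = €16
  Lodi to S2: 10 × €3 = €30
  Elko to S2: 76 × €4 = €304
  Chico to S1: 43 × €5 = €215
  Chico to S3: 24 × €5 = €120
Total = 16 + 30 + 304 + 215 + 120 = €685.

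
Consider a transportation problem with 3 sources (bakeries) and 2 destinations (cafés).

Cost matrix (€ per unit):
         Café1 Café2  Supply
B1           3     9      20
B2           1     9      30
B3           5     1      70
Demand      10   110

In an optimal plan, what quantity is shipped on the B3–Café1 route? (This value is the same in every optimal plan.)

The minimum-cost plan:
  B1 to Café2: 20 × €9 = €180
  B2 to Café1: 10 × €1 = €10
  B2 to Café2: 20 × €9 = €180
  B3 to Café2: 70 × €1 = €70
Total cost = €440.
The route B3→Café1 is not used.

0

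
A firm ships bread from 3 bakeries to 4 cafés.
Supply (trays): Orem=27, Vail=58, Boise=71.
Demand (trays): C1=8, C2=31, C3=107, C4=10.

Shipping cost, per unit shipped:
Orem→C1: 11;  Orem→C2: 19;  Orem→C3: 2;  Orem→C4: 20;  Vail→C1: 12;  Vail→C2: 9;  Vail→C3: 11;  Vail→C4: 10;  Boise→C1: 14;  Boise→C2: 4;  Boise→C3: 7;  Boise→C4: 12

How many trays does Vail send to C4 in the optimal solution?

10

The minimum-cost plan:
  Orem->C3: 27 × 2 = 54
  Vail->C1: 8 × 12 = 96
  Vail->C3: 40 × 11 = 440
  Vail->C4: 10 × 10 = 100
  Boise->C2: 31 × 4 = 124
  Boise->C3: 40 × 7 = 280
Total cost = 1094.
So Vail→C4 carries 10 trays.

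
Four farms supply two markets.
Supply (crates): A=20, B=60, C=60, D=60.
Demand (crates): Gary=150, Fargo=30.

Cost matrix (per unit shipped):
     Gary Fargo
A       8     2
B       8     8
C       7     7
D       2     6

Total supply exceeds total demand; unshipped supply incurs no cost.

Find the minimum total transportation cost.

900

One minimum-cost allocation:
  A→Fargo: 20 × 2 = 40
  B→Gary: 30 × 8 = 240
  B→Fargo: 10 × 8 = 80
  C→Gary: 60 × 7 = 420
  D→Gary: 60 × 2 = 120
Total = 40 + 240 + 80 + 420 + 120 = 900.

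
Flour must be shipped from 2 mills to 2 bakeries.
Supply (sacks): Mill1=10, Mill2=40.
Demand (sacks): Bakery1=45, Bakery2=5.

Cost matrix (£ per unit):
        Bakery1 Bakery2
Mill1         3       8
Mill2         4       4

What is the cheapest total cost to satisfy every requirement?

190

Optimal allocation:
  Mill1->Bakery1: 10 sacks
  Mill2->Bakery1: 35 sacks
  Mill2->Bakery2: 5 sacks
Total cost = £190.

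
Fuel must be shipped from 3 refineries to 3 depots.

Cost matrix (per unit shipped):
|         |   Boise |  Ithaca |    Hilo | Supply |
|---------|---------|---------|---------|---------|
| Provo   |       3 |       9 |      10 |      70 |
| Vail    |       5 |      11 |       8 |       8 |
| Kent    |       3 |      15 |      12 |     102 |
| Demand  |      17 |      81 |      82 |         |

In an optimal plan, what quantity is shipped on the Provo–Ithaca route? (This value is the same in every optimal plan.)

70

The minimum-cost plan:
  Provo to Ithaca: 70 kL
  Vail to Hilo: 8 kL
  Kent to Boise: 17 kL
  Kent to Ithaca: 11 kL
  Kent to Hilo: 74 kL
Total cost = 1798.
So Provo→Ithaca carries 70 kL.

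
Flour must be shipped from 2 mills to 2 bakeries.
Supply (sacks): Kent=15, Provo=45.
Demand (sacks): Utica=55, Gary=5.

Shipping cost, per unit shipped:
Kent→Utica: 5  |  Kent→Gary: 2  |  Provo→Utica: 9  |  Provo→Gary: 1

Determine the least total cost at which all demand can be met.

One minimum-cost allocation:
  Kent–Utica: 15 sacks
  Provo–Utica: 40 sacks
  Provo–Gary: 5 sacks
Total cost = 440.
(Supply check: Kent ships 15; Provo ships 45.)

440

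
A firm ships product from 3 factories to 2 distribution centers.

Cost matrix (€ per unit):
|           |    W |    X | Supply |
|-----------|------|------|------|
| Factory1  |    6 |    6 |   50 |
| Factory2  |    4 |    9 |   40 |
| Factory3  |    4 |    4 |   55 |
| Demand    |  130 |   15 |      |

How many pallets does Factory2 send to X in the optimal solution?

Optimal shipments:
  Factory1–W: 35 pallets
  Factory1–X: 15 pallets
  Factory2–W: 40 pallets
  Factory3–W: 55 pallets
Total cost = €680.
The route Factory2→X is not used.

0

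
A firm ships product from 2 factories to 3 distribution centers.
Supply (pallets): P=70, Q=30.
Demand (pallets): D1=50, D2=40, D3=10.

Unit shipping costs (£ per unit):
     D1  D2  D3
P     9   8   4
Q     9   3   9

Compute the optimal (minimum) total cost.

660

One minimum-cost allocation:
  P–D1: 50 × £9 = £450
  P–D2: 10 × £8 = £80
  P–D3: 10 × £4 = £40
  Q–D2: 30 × £3 = £90
Total = 450 + 80 + 40 + 90 = £660.
(Supply check: P ships 70; Q ships 30.)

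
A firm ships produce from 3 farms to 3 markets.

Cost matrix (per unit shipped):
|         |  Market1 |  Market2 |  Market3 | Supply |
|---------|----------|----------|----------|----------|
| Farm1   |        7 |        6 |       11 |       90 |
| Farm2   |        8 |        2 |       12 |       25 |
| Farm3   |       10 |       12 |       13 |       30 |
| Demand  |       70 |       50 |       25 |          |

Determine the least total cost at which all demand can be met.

Optimal allocation:
  Farm1 to Market1: 65 crates
  Farm1 to Market2: 25 crates
  Farm2 to Market2: 25 crates
  Farm3 to Market1: 5 crates
  Farm3 to Market3: 25 crates
Total cost = 1030.
(Supply check: Farm1 ships 90; Farm2 ships 25; Farm3 ships 30.)

1030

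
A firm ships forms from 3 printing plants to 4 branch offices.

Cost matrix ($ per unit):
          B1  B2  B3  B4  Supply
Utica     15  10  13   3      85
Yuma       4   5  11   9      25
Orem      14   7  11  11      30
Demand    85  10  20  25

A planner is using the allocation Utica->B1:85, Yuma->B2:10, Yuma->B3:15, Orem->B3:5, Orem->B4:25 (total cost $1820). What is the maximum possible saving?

455

Current plan cost = 85·15 + 10·5 + 15·11 + 5·11 + 25·11 = $1820.
Optimal plan:
  Utica–B1: 60 × $15 = $900
  Utica–B4: 25 × $3 = $75
  Yuma–B1: 25 × $4 = $100
  Orem–B2: 10 × $7 = $70
  Orem–B3: 20 × $11 = $220
Optimal cost = $1365.
Saving = 1820 − 1365 = $455.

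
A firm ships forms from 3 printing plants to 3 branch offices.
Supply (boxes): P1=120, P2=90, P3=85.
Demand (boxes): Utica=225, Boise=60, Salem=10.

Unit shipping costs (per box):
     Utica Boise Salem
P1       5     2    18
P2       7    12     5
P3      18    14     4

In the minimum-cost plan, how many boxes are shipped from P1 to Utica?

Optimal shipments:
  P1 to Utica: 120 boxes
  P2 to Utica: 90 boxes
  P3 to Utica: 15 boxes
  P3 to Boise: 60 boxes
  P3 to Salem: 10 boxes
Total cost = 2380.
So P1→Utica carries 120 boxes.

120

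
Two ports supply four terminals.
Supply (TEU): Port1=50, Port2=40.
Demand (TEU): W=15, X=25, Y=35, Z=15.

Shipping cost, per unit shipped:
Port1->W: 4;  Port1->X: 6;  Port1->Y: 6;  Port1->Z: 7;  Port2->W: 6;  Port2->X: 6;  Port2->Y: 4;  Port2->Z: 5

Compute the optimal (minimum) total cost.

445

An optimal shipping plan:
  Port1→W: 15 × 4 = 60
  Port1→X: 25 × 6 = 150
  Port1→Y: 10 × 6 = 60
  Port2→Y: 25 × 4 = 100
  Port2→Z: 15 × 5 = 75
Total = 60 + 150 + 60 + 100 + 75 = 445.
(Supply check: Port1 ships 50; Port2 ships 40.)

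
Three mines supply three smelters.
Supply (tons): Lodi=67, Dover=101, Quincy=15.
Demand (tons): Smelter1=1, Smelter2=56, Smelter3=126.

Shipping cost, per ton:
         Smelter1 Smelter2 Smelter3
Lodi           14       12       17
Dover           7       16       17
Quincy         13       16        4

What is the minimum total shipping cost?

Optimal allocation:
  Lodi→Smelter2: 56 × 12 = 672
  Lodi→Smelter3: 11 × 17 = 187
  Dover→Smelter1: 1 × 7 = 7
  Dover→Smelter3: 100 × 17 = 1700
  Quincy→Smelter3: 15 × 4 = 60
Total = 672 + 187 + 7 + 1700 + 60 = 2626.
(Supply check: Lodi ships 67; Dover ships 101; Quincy ships 15.)

2626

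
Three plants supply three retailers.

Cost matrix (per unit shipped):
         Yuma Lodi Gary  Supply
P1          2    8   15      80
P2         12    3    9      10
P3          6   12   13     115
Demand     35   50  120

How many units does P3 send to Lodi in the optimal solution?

0

Optimal shipments:
  P1–Yuma: 35 × 2 = 70
  P1–Lodi: 45 × 8 = 360
  P2–Lodi: 5 × 3 = 15
  P2–Gary: 5 × 9 = 45
  P3–Gary: 115 × 13 = 1495
Total cost = 1985.
The route P3→Lodi is not used.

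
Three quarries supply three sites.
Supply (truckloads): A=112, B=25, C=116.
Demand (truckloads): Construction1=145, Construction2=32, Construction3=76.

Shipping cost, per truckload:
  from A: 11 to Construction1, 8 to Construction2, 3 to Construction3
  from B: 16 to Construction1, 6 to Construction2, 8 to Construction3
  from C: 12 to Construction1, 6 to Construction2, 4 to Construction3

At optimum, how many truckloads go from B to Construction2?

The minimum-cost plan:
  A to Construction1: 36 × 11 = 396
  A to Construction3: 76 × 3 = 228
  B to Construction2: 25 × 6 = 150
  C to Construction1: 109 × 12 = 1308
  C to Construction2: 7 × 6 = 42
Total cost = 2124.
So B→Construction2 carries 25 truckloads.

25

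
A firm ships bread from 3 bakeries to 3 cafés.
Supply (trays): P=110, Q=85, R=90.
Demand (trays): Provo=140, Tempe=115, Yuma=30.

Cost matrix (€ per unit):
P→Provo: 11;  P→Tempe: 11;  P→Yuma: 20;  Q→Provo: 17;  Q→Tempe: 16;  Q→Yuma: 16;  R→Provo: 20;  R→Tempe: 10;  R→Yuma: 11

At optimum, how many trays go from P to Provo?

110

Solving gives:
  P to Provo: 110 × €11 = €1210
  Q to Provo: 30 × €17 = €510
  Q to Tempe: 25 × €16 = €400
  Q to Yuma: 30 × €16 = €480
  R to Tempe: 90 × €10 = €900
Total cost = €3500.
So P→Provo carries 110 trays.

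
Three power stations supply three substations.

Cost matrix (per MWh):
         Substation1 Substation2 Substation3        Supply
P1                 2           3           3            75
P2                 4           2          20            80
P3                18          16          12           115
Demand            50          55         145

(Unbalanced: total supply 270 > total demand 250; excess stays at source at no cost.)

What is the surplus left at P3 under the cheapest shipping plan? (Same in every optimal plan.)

20

Minimum-cost shipments:
  P1–Substation1: 25 × 2 = 50
  P1–Substation3: 50 × 3 = 150
  P2–Substation1: 25 × 4 = 100
  P2–Substation2: 55 × 2 = 110
  P3–Substation3: 95 × 12 = 1140
Total cost = 1550.
P3 ships 95 of its 115, leaving 20.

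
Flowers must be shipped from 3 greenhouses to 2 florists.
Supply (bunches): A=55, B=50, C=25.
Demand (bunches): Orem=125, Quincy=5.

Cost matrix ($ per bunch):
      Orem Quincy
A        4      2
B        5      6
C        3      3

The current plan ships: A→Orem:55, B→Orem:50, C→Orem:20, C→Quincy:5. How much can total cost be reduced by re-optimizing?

Current plan cost = 55·4 + 50·5 + 20·3 + 5·3 = $545.
Optimal plan:
  A–Orem: 50 × $4 = $200
  A–Quincy: 5 × $2 = $10
  B–Orem: 50 × $5 = $250
  C–Orem: 25 × $3 = $75
Optimal cost = $535.
Saving = 545 − 535 = $10.

10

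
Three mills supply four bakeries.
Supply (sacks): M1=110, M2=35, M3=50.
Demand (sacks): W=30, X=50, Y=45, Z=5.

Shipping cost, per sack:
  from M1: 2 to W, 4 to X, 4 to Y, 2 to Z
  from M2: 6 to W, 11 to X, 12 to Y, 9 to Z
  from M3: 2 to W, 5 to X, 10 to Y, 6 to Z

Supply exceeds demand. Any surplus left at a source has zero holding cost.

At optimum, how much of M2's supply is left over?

35

Minimum-cost shipments:
  M1→X: 50 × 4 = 200
  M1→Y: 45 × 4 = 180
  M1→Z: 5 × 2 = 10
  M3→W: 30 × 2 = 60
Total cost = 450.
M2 ships 0 of its 35, leaving 35.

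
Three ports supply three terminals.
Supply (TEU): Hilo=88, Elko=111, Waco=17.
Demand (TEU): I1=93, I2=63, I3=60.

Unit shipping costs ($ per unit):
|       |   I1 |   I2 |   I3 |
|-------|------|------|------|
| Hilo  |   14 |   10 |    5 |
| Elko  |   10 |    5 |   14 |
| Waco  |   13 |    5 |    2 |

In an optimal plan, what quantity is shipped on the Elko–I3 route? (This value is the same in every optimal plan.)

0

The minimum-cost plan:
  Hilo–I1: 28 TEU
  Hilo–I3: 60 TEU
  Elko–I1: 65 TEU
  Elko–I2: 46 TEU
  Waco–I2: 17 TEU
Total cost = $1657.
The route Elko→I3 is not used.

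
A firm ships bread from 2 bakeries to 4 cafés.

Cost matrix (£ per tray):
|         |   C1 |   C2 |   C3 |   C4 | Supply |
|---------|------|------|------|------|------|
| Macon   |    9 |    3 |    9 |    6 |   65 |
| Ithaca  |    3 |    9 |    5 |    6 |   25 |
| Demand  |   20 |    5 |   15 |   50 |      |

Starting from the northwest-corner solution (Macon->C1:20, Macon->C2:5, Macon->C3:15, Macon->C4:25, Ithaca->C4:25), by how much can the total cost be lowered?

Current plan cost = 20·9 + 5·3 + 15·9 + 25·6 + 25·6 = £630.
Optimal plan:
  Macon→C2: 5 × £3 = £15
  Macon→C3: 10 × £9 = £90
  Macon→C4: 50 × £6 = £300
  Ithaca→C1: 20 × £3 = £60
  Ithaca→C3: 5 × £5 = £25
Optimal cost = £490.
Saving = 630 − 490 = £140.

140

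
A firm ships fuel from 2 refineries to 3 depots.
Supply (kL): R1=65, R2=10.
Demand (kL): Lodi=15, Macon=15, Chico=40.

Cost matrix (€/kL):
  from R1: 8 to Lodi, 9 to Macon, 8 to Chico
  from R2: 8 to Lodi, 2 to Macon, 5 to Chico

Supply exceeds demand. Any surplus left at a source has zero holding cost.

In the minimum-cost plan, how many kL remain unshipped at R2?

0

Minimum-cost shipments:
  R1→Lodi: 15 kL
  R1→Macon: 5 kL
  R1→Chico: 40 kL
  R2→Macon: 10 kL
Total cost = €505.
R2 ships 10 of its 10, leaving 0.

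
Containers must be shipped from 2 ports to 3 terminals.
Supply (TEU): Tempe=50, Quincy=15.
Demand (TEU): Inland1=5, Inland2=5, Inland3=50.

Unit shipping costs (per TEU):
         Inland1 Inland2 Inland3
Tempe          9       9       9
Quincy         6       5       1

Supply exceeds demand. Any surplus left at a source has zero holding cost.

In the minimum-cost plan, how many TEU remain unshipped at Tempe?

5

An optimal plan:
  Tempe–Inland1: 5 × 9 = 45
  Tempe–Inland2: 5 × 9 = 45
  Tempe–Inland3: 35 × 9 = 315
  Quincy–Inland3: 15 × 1 = 15
Total cost = 420.
Tempe ships 45 of its 50, leaving 5.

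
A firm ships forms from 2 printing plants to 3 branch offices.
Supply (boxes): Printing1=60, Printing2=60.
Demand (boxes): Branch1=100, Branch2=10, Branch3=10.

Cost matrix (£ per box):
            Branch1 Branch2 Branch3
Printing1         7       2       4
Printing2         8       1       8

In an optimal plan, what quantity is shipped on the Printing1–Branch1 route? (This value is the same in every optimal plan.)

50

Optimal shipments:
  Printing1→Branch1: 50 × £7 = £350
  Printing1→Branch3: 10 × £4 = £40
  Printing2→Branch1: 50 × £8 = £400
  Printing2→Branch2: 10 × £1 = £10
Total cost = £800.
So Printing1→Branch1 carries 50 boxes.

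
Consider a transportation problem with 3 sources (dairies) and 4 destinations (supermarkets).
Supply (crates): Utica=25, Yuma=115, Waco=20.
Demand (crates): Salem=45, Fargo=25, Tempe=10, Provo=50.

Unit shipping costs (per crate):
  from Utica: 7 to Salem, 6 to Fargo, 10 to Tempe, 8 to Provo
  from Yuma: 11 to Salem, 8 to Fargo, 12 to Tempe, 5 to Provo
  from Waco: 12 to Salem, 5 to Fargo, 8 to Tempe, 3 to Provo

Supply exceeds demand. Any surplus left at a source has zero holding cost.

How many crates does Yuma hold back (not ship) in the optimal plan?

An optimal plan:
  Utica–Salem: 25 × 7 = 175
  Yuma–Salem: 20 × 11 = 220
  Yuma–Fargo: 15 × 8 = 120
  Yuma–Provo: 50 × 5 = 250
  Waco–Fargo: 10 × 5 = 50
  Waco–Tempe: 10 × 8 = 80
Total cost = 895.
Yuma ships 85 of its 115, leaving 30.

30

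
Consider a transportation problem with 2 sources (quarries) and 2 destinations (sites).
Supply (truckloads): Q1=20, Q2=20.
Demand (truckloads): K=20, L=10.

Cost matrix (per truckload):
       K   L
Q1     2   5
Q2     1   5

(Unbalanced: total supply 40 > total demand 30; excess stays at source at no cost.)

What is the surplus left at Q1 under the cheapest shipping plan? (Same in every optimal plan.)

An optimal plan:
  Q1–L: 10 × 5 = 50
  Q2–K: 20 × 1 = 20
Total cost = 70.
Q1 ships 10 of its 20, leaving 10.

10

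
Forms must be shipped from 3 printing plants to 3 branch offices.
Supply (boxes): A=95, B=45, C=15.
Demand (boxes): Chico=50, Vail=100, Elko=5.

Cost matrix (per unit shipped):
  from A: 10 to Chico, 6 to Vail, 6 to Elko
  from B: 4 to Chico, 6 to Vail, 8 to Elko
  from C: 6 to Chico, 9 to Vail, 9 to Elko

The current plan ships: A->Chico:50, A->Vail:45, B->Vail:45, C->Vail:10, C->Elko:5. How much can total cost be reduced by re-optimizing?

315

Current plan cost = 50·10 + 45·6 + 45·6 + 10·9 + 5·9 = 1175.
Optimal plan:
  A->Vail: 90 boxes
  A->Elko: 5 boxes
  B->Chico: 35 boxes
  B->Vail: 10 boxes
  C->Chico: 15 boxes
Optimal cost = 860.
Saving = 1175 − 860 = 315.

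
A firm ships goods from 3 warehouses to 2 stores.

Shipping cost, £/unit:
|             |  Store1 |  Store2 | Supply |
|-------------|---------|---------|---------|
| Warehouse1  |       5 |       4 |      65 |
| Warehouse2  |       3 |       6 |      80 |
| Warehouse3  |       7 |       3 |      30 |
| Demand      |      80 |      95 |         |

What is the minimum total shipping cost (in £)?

590

Optimal allocation:
  Warehouse1 to Store2: 65 units
  Warehouse2 to Store1: 80 units
  Warehouse3 to Store2: 30 units
Total cost = £590.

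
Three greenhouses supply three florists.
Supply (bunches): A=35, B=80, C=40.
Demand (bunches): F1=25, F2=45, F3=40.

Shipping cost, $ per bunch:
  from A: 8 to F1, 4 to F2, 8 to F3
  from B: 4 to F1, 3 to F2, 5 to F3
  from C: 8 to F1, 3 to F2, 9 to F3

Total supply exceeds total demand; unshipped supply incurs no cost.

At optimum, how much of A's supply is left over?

An optimal plan:
  B–F1: 25 × $4 = $100
  B–F2: 15 × $3 = $45
  B–F3: 40 × $5 = $200
  C–F2: 30 × $3 = $90
Total cost = $435.
A ships 0 of its 35, leaving 35.

35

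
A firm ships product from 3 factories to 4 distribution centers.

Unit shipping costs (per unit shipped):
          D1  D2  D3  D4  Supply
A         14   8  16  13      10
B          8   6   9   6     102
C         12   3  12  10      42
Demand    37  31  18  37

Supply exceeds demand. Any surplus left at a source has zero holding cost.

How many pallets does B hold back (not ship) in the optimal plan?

Minimum-cost shipments:
  B->D1: 37 pallets
  B->D3: 18 pallets
  B->D4: 37 pallets
  C->D2: 31 pallets
Total cost = 773.
B ships 92 of its 102, leaving 10.

10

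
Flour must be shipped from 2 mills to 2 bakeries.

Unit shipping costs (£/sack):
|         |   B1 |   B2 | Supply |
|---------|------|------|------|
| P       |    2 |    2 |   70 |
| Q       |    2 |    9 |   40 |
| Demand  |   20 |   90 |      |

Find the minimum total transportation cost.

360

Optimal allocation:
  P->B2: 70 × £2 = £140
  Q->B1: 20 × £2 = £40
  Q->B2: 20 × £9 = £180
Total = 140 + 40 + 180 = £360.
(Supply check: P ships 70; Q ships 40.)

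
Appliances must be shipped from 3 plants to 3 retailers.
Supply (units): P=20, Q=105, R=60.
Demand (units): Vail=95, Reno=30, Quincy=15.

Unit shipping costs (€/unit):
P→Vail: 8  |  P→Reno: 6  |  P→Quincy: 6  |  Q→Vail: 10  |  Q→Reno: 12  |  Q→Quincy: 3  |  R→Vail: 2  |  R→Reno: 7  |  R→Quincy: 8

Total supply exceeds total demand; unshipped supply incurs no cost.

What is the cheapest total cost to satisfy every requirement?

755

One minimum-cost allocation:
  P to Reno: 20 × €6 = €120
  Q to Vail: 35 × €10 = €350
  Q to Reno: 10 × €12 = €120
  Q to Quincy: 15 × €3 = €45
  R to Vail: 60 × €2 = €120
Total = 120 + 350 + 120 + 45 + 120 = €755.
(Supply check: P ships 20; Q ships 60; R ships 60.)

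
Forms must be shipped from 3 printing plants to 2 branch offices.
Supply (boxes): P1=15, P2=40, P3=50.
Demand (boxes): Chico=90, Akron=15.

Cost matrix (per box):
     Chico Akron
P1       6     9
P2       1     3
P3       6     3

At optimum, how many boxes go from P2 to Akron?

Optimal shipments:
  P1 to Chico: 15 boxes
  P2 to Chico: 40 boxes
  P3 to Chico: 35 boxes
  P3 to Akron: 15 boxes
Total cost = 385.
The route P2→Akron is not used.

0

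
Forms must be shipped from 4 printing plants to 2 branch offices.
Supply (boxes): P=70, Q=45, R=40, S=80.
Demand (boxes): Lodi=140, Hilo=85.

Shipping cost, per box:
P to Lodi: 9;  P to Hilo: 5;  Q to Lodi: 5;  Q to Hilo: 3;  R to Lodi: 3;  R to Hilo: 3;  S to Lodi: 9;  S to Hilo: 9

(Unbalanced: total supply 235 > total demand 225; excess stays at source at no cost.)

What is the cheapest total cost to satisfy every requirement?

1295

An optimal shipping plan:
  P→Hilo: 70 × 5 = 350
  Q→Lodi: 30 × 5 = 150
  Q→Hilo: 15 × 3 = 45
  R→Lodi: 40 × 3 = 120
  S→Lodi: 70 × 9 = 630
Total = 350 + 150 + 45 + 120 + 630 = 1295.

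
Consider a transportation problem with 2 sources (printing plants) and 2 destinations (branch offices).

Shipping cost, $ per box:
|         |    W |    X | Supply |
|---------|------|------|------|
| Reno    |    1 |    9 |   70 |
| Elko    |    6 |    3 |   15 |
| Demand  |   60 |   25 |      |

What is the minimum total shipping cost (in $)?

An optimal shipping plan:
  Reno→W: 60 × $1 = $60
  Reno→X: 10 × $9 = $90
  Elko→X: 15 × $3 = $45
Total = 60 + 90 + 45 = $195.

195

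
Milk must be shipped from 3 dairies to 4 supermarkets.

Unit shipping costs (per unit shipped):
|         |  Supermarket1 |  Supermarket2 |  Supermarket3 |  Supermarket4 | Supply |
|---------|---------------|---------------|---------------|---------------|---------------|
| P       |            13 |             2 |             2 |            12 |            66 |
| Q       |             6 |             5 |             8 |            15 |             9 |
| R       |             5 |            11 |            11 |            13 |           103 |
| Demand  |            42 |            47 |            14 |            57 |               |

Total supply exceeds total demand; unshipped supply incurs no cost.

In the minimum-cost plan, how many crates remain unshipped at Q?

Minimum-cost shipments:
  P→Supermarket2: 47 × 2 = 94
  P→Supermarket3: 14 × 2 = 28
  P→Supermarket4: 5 × 12 = 60
  R→Supermarket1: 42 × 5 = 210
  R→Supermarket4: 52 × 13 = 676
Total cost = 1068.
Q ships 0 of its 9, leaving 9.

9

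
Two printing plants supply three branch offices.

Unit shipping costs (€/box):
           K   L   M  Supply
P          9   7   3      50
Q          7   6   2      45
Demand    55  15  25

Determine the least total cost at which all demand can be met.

585

One minimum-cost allocation:
  P–K: 10 × €9 = €90
  P–L: 15 × €7 = €105
  P–M: 25 × €3 = €75
  Q–K: 45 × €7 = €315
Total = 90 + 105 + 75 + 315 = €585.
(Supply check: P ships 50; Q ships 45.)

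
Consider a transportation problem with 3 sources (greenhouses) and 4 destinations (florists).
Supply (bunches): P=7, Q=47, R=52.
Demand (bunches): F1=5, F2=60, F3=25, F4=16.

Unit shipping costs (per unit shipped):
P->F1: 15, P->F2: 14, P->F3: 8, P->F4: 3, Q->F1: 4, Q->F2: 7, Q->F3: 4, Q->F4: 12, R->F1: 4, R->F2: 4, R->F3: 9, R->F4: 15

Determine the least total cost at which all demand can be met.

Optimal allocation:
  P–F4: 7 × 3 = 21
  Q–F1: 5 × 4 = 20
  Q–F2: 8 × 7 = 56
  Q–F3: 25 × 4 = 100
  Q–F4: 9 × 12 = 108
  R–F2: 52 × 4 = 208
Total = 21 + 20 + 56 + 100 + 108 + 208 = 513.

513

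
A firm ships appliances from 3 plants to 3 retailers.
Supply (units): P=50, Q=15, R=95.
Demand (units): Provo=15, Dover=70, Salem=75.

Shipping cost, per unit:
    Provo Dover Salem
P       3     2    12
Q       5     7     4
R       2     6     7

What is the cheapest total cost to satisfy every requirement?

A cheapest plan:
  P→Dover: 50 × 2 = 100
  Q→Salem: 15 × 4 = 60
  R→Provo: 15 × 2 = 30
  R→Dover: 20 × 6 = 120
  R→Salem: 60 × 7 = 420
Total = 100 + 60 + 30 + 120 + 420 = 730.

730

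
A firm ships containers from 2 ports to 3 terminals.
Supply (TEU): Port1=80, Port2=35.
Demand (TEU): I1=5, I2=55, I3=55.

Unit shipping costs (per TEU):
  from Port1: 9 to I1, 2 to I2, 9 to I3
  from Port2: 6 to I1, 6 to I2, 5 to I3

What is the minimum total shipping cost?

An optimal shipping plan:
  Port1–I1: 5 × 9 = 45
  Port1–I2: 55 × 2 = 110
  Port1–I3: 20 × 9 = 180
  Port2–I3: 35 × 5 = 175
Total = 45 + 110 + 180 + 175 = 510.

510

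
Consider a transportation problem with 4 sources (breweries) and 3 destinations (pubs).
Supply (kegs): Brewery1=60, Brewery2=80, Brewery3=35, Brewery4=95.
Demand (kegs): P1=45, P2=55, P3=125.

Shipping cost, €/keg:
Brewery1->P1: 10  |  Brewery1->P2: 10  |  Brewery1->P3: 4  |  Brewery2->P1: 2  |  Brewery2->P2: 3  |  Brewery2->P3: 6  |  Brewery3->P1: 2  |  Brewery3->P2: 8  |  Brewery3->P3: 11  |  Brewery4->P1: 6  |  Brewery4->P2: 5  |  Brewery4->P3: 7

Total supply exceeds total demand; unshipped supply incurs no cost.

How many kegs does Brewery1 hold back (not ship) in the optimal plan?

0

Minimum-cost shipments:
  Brewery1–P3: 60 × €4 = €240
  Brewery2–P1: 10 × €2 = €20
  Brewery2–P2: 55 × €3 = €165
  Brewery2–P3: 15 × €6 = €90
  Brewery3–P1: 35 × €2 = €70
  Brewery4–P3: 50 × €7 = €350
Total cost = €935.
Brewery1 ships 60 of its 60, leaving 0.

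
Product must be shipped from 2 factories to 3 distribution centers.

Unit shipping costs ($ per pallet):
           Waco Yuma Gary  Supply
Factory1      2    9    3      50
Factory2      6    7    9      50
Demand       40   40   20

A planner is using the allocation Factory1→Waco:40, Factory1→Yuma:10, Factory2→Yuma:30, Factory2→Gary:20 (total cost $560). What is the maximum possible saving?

Current plan cost = 40·2 + 10·9 + 30·7 + 20·9 = $560.
Optimal plan:
  Factory1→Waco: 30 × $2 = $60
  Factory1→Gary: 20 × $3 = $60
  Factory2→Waco: 10 × $6 = $60
  Factory2→Yuma: 40 × $7 = $280
Optimal cost = $460.
Saving = 560 − 460 = $100.

100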